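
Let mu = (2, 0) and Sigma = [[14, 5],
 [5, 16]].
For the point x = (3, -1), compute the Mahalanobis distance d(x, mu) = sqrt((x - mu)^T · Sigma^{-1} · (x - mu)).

Step 1 — centre the observation: (x - mu) = (1, -1).

Step 2 — invert Sigma. det(Sigma) = 14·16 - (5)² = 199.
  Sigma^{-1} = (1/det) · [[d, -b], [-b, a]] = [[0.0804, -0.0251],
 [-0.0251, 0.0704]].

Step 3 — form the quadratic (x - mu)^T · Sigma^{-1} · (x - mu):
  Sigma^{-1} · (x - mu) = (0.1055, -0.0955).
  (x - mu)^T · [Sigma^{-1} · (x - mu)] = (1)·(0.1055) + (-1)·(-0.0955) = 0.201.

Step 4 — take square root: d = √(0.201) ≈ 0.4483.

d(x, mu) = √(0.201) ≈ 0.4483


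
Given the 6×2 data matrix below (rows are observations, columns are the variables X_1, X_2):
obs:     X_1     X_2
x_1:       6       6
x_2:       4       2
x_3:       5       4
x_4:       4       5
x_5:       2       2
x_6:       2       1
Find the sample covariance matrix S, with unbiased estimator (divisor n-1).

Step 1 — column means:
  mean(X_1) = (6 + 4 + 5 + 4 + 2 + 2) / 6 = 23/6 = 3.8333
  mean(X_2) = (6 + 2 + 4 + 5 + 2 + 1) / 6 = 20/6 = 3.3333

Step 2 — sample covariance S[i,j] = (1/(n-1)) · Σ_k (x_{k,i} - mean_i) · (x_{k,j} - mean_j), with n-1 = 5.
  S[X_1,X_1] = ((2.1667)·(2.1667) + (0.1667)·(0.1667) + (1.1667)·(1.1667) + (0.1667)·(0.1667) + (-1.8333)·(-1.8333) + (-1.8333)·(-1.8333)) / 5 = 12.8333/5 = 2.5667
  S[X_1,X_2] = ((2.1667)·(2.6667) + (0.1667)·(-1.3333) + (1.1667)·(0.6667) + (0.1667)·(1.6667) + (-1.8333)·(-1.3333) + (-1.8333)·(-2.3333)) / 5 = 13.3333/5 = 2.6667
  S[X_2,X_2] = ((2.6667)·(2.6667) + (-1.3333)·(-1.3333) + (0.6667)·(0.6667) + (1.6667)·(1.6667) + (-1.3333)·(-1.3333) + (-2.3333)·(-2.3333)) / 5 = 19.3333/5 = 3.8667

S is symmetric (S[j,i] = S[i,j]). Assembling:

S = [[2.5667, 2.6667],
 [2.6667, 3.8667]]


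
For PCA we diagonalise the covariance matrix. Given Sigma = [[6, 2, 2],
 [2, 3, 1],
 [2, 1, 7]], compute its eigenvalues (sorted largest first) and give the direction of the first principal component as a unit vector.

Step 1 — characteristic polynomial p(λ) = det(λI - Sigma) = λ³ - tr·λ² + c_1·λ - det, where tr = trace, c_1 = sum of the principal 2×2 minors, det = det(Sigma):
  tr = 6 + 3 + 7 = 16,
  c_1 = (6·3 - (2)²) + (6·7 - (2)²) + (3·7 - (1)²) = 14 + 38 + 20 = 72,
  det = 6·(3·7 - (1)²) - (2)·((2)·7 - (1)·(2)) + (2)·((2)·(1) - 3·(2)) = 6·(20) - (2)·(12) + (2)·(-4) = 88.
  So p(λ) = λ³ - 16λ² + 72λ - 88.
Step 2 — look for an integer root (rational root theorem: any rational root is an integer divisor of 88). Testing λ = 2:
  p(2) = 8 - 64 + 144 - 88 = 0  ✓
  Dividing out (λ - 2): p(λ) = (λ - 2)(λ² - 14λ + 44).
Step 3 — remaining eigenvalues from the quadratic λ² - 14λ + 44 = 0:
  Δ = 14² - 4·44 = 196 - 176 = 20,  λ = (14 ± √20)/2 = (14 ± 4.4721)/2 ≈ 9.2361 or 4.7639.
  Sorted: λ_1 = 9.2361,  λ_2 = 4.7639,  λ_3 = 2  (check: sum = 16 = tr ✓).

Step 4 — unit eigenvector for λ_1 ≈ 9.2361: v spans the null space of (Sigma - λ_1 I), whose rows are
  r_1 = (-3.2361, 2, 2),  r_2 = (2, -6.2361, 1),  r_3 = (2, 1, -2.2361).
  v is orthogonal to every row, so take v ∝ r_1 × r_2 = ((2)·(1) - (2)·(-6.2361), (2)·(2) - (-3.2361)·(1), (-3.2361)·(-6.2361) - (2)·(2)) ≈ (14.4721, 7.2361, 16.1803).
  Let u = (14.4721, 7.2361, 16.1803).
  ||u|| = √((14.4721)² + (7.2361)² + (16.1803)²) = √(523.6068) ≈ 22.8825,  v_1 = u/||u|| ≈ (0.6325, 0.3162, 0.7071) (||v_1|| = 1).

λ_1 = 9.2361,  λ_2 = 4.7639,  λ_3 = 2;  v_1 ≈ (0.6325, 0.3162, 0.7071)


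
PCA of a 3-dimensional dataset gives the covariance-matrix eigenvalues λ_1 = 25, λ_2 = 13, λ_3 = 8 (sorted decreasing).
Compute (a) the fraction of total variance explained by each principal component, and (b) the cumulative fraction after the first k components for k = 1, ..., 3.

Step 1 — total variance = trace(Sigma) = Σ λ_i = 25 + 13 + 8 = 46.

Step 2 — fraction explained by component i = λ_i / Σ λ:
  PC1: 25/46 = 0.5435
  PC2: 13/46 = 0.2826
  PC3: 8/46 = 0.1739

Step 3 — cumulative fraction after k components = (λ_1 + ... + λ_k) / Σ λ:
  k = 1: 25/46 = 0.5435
  k = 2: (25 + 13)/46 = 38/46 = 0.8261
  k = 3: (25 + 13 + 8)/46 = 46/46 = 1

Summary (fraction, with percent):

explained: PC1 0.5435 (54.35%), PC2 0.2826 (28.26%), PC3 0.1739 (17.39%);  cumulative: 0.5435, 0.8261, 1


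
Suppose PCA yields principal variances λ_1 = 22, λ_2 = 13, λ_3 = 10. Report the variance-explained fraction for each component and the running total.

Step 1 — total variance = trace(Sigma) = Σ λ_i = 22 + 13 + 10 = 45.

Step 2 — fraction explained by component i = λ_i / Σ λ:
  PC1: 22/45 = 0.4889
  PC2: 13/45 = 0.2889
  PC3: 10/45 = 0.2222

Step 3 — cumulative fraction after k components = (λ_1 + ... + λ_k) / Σ λ:
  k = 1: 22/45 = 0.4889
  k = 2: (22 + 13)/45 = 35/45 = 0.7778
  k = 3: (22 + 13 + 10)/45 = 45/45 = 1

Summary (fraction, with percent):

explained: PC1 0.4889 (48.89%), PC2 0.2889 (28.89%), PC3 0.2222 (22.22%);  cumulative: 0.4889, 0.7778, 1


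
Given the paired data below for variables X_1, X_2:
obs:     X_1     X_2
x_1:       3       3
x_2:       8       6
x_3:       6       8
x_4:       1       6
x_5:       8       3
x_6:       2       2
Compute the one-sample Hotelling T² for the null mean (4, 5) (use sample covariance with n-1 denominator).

Step 1 — sample mean vector:
  mean(X_1) = (3 + 8 + 6 + 1 + 8 + 2) / 6 = 28/6 = 4.6667
  mean(X_2) = (3 + 6 + 8 + 6 + 3 + 2) / 6 = 28/6 = 4.6667
  x̄ = (4.6667, 4.6667),  deviation x̄ - mu_0 = (4.6667, 4.6667) - (4, 5) = (0.6667, -0.3333).

Step 2 — sample covariance matrix, S[i,j] = (1/(n-1)) · Σ_k (x_{k,i} - mean_i) · (x_{k,j} - mean_j), divisor n-1 = 5:
  S[X_1,X_1] = ((-1.6667)·(-1.6667) + (3.3333)·(3.3333) + (1.3333)·(1.3333) + (-3.6667)·(-3.6667) + (3.3333)·(3.3333) + (-2.6667)·(-2.6667)) / 5 = 47.3333/5 = 9.4667
  S[X_1,X_2] = ((-1.6667)·(-1.6667) + (3.3333)·(1.3333) + (1.3333)·(3.3333) + (-3.6667)·(1.3333) + (3.3333)·(-1.6667) + (-2.6667)·(-2.6667)) / 5 = 8.3333/5 = 1.6667
  S[X_2,X_2] = ((-1.6667)·(-1.6667) + (1.3333)·(1.3333) + (3.3333)·(3.3333) + (1.3333)·(1.3333) + (-1.6667)·(-1.6667) + (-2.6667)·(-2.6667)) / 5 = 27.3333/5 = 5.4667
  S = [[9.4667, 1.6667],
 [1.6667, 5.4667]].

Step 3 — invert S. det(S) = 9.4667·5.4667 - (1.6667)² = 48.9733.
  S^{-1} = (1/det) · [[d, -b], [-b, a]] = [[0.1116, -0.034],
 [-0.034, 0.1933]].

Step 4 — quadratic form (x̄ - mu_0)^T · S^{-1} · (x̄ - mu_0):
  S^{-1} · (x̄ - mu_0) = (0.0858, -0.0871),
  (x̄ - mu_0)^T · [...] = (0.6667)·(0.0858) + (-0.3333)·(-0.0871) = 0.0862.

Step 5 — scale by n: T² = 6 · 0.0862 = 0.5173.

T² ≈ 0.5173


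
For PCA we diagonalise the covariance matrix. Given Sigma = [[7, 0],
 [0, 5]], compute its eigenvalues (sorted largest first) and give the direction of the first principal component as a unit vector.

Step 1 — characteristic polynomial of 2×2 Sigma:
  det(Sigma - λI) = λ² - trace · λ + det = 0.
  trace = 7 + 5 = 12, det = 7·5 - (0)² = 35.
Step 2 — discriminant:
  Δ = trace² - 4·det = 144 - 140 = 4.
Step 3 — eigenvalues:
  λ = (trace ± √Δ)/2 = (12 ± 2)/2,
  λ_1 = 7,  λ_2 = 5.

Step 4 — unit eigenvector for λ_1: Sigma is diagonal, so its eigenvectors are the coordinate axes. λ_1 = 7 is the diagonal entry on the first coordinate axis, hence
  v_1 = (1, 0) (||v_1|| = 1).

λ_1 = 7,  λ_2 = 5;  v_1 ≈ (1, 0)


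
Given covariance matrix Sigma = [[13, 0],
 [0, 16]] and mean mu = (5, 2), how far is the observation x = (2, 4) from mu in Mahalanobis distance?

Step 1 — centre the observation: (x - mu) = (-3, 2).

Step 2 — invert Sigma. det(Sigma) = 13·16 - (0)² = 208.
  Sigma^{-1} = (1/det) · [[d, -b], [-b, a]] = [[0.0769, 0],
 [0, 0.0625]].

Step 3 — form the quadratic (x - mu)^T · Sigma^{-1} · (x - mu):
  Sigma^{-1} · (x - mu) = (-0.2308, 0.125).
  (x - mu)^T · [Sigma^{-1} · (x - mu)] = (-3)·(-0.2308) + (2)·(0.125) = 0.9423.

Step 4 — take square root: d = √(0.9423) ≈ 0.9707.

d(x, mu) = √(0.9423) ≈ 0.9707


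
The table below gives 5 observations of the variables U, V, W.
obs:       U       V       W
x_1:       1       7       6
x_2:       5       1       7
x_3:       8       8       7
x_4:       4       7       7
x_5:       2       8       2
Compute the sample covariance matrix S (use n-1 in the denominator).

Step 1 — column means:
  mean(U) = (1 + 5 + 8 + 4 + 2) / 5 = 20/5 = 4
  mean(V) = (7 + 1 + 8 + 7 + 8) / 5 = 31/5 = 6.2
  mean(W) = (6 + 7 + 7 + 7 + 2) / 5 = 29/5 = 5.8

Step 2 — sample covariance S[i,j] = (1/(n-1)) · Σ_k (x_{k,i} - mean_i) · (x_{k,j} - mean_j), with n-1 = 4.
  S[U,U] = ((-3)·(-3) + (1)·(1) + (4)·(4) + (0)·(0) + (-2)·(-2)) / 4 = 30/4 = 7.5
  S[U,V] = ((-3)·(0.8) + (1)·(-5.2) + (4)·(1.8) + (0)·(0.8) + (-2)·(1.8)) / 4 = -4/4 = -1
  S[U,W] = ((-3)·(0.2) + (1)·(1.2) + (4)·(1.2) + (0)·(1.2) + (-2)·(-3.8)) / 4 = 13/4 = 3.25
  S[V,V] = ((0.8)·(0.8) + (-5.2)·(-5.2) + (1.8)·(1.8) + (0.8)·(0.8) + (1.8)·(1.8)) / 4 = 34.8/4 = 8.7
  S[V,W] = ((0.8)·(0.2) + (-5.2)·(1.2) + (1.8)·(1.2) + (0.8)·(1.2) + (1.8)·(-3.8)) / 4 = -9.8/4 = -2.45
  S[W,W] = ((0.2)·(0.2) + (1.2)·(1.2) + (1.2)·(1.2) + (1.2)·(1.2) + (-3.8)·(-3.8)) / 4 = 18.8/4 = 4.7

S is symmetric (S[j,i] = S[i,j]). Assembling:

S = [[7.5, -1, 3.25],
 [-1, 8.7, -2.45],
 [3.25, -2.45, 4.7]]


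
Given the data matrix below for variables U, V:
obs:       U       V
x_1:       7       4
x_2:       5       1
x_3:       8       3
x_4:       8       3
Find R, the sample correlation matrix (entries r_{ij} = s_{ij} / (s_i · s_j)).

Step 1 — column means:
  mean(U) = (7 + 5 + 8 + 8) / 4 = 28/4 = 7
  mean(V) = (4 + 1 + 3 + 3) / 4 = 11/4 = 2.75

Step 2 — sample variances and covariances s[i,j] = (1/(n-1)) · Σ_k (x_{k,i} - mean_i) · (x_{k,j} - mean_j), with n-1 = 3:
  s[U,U] = ((0)·(0) + (-2)·(-2) + (1)·(1) + (1)·(1)) / 3 = 6/3 = 2
  s[U,V] = ((0)·(1.25) + (-2)·(-1.75) + (1)·(0.25) + (1)·(0.25)) / 3 = 4/3 = 1.3333
  s[V,V] = ((1.25)·(1.25) + (-1.75)·(-1.75) + (0.25)·(0.25) + (0.25)·(0.25)) / 3 = 4.75/3 = 1.5833
  Sample standard deviations s_i = √(s[i,i]):
  s(U) = √(2) = 1.4142
  s(V) = √(1.5833) = 1.2583

Step 3 — r_{ij} = s_{ij} / (s_i · s_j):
  r[U,U] = 1 (diagonal).
  r[U,V] = 1.3333 / (1.4142 · 1.2583) = 1.3333 / 1.7795 = 0.7493
  r[V,V] = 1 (diagonal).

R is symmetric with unit diagonal. Assembling:

R = [[1, 0.7493],
 [0.7493, 1]]


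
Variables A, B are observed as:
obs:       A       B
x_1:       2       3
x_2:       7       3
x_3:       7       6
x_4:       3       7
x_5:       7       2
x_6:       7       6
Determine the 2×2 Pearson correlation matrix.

Step 1 — column means:
  mean(A) = (2 + 7 + 7 + 3 + 7 + 7) / 6 = 33/6 = 5.5
  mean(B) = (3 + 3 + 6 + 7 + 2 + 6) / 6 = 27/6 = 4.5

Step 2 — sample variances and covariances s[i,j] = (1/(n-1)) · Σ_k (x_{k,i} - mean_i) · (x_{k,j} - mean_j), with n-1 = 5:
  s[A,A] = ((-3.5)·(-3.5) + (1.5)·(1.5) + (1.5)·(1.5) + (-2.5)·(-2.5) + (1.5)·(1.5) + (1.5)·(1.5)) / 5 = 27.5/5 = 5.5
  s[A,B] = ((-3.5)·(-1.5) + (1.5)·(-1.5) + (1.5)·(1.5) + (-2.5)·(2.5) + (1.5)·(-2.5) + (1.5)·(1.5)) / 5 = -2.5/5 = -0.5
  s[B,B] = ((-1.5)·(-1.5) + (-1.5)·(-1.5) + (1.5)·(1.5) + (2.5)·(2.5) + (-2.5)·(-2.5) + (1.5)·(1.5)) / 5 = 21.5/5 = 4.3
  Sample standard deviations s_i = √(s[i,i]):
  s(A) = √(5.5) = 2.3452
  s(B) = √(4.3) = 2.0736

Step 3 — r_{ij} = s_{ij} / (s_i · s_j):
  r[A,A] = 1 (diagonal).
  r[A,B] = -0.5 / (2.3452 · 2.0736) = -0.5 / 4.8631 = -0.1028
  r[B,B] = 1 (diagonal).

R is symmetric with unit diagonal. Assembling:

R = [[1, -0.1028],
 [-0.1028, 1]]


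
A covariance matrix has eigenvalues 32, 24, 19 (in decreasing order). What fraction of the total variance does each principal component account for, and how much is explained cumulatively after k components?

Step 1 — total variance = trace(Sigma) = Σ λ_i = 32 + 24 + 19 = 75.

Step 2 — fraction explained by component i = λ_i / Σ λ:
  PC1: 32/75 = 0.4267
  PC2: 24/75 = 0.32
  PC3: 19/75 = 0.2533

Step 3 — cumulative fraction after k components = (λ_1 + ... + λ_k) / Σ λ:
  k = 1: 32/75 = 0.4267
  k = 2: (32 + 24)/75 = 56/75 = 0.7467
  k = 3: (32 + 24 + 19)/75 = 75/75 = 1

Summary (fraction, with percent):

explained: PC1 0.4267 (42.67%), PC2 0.32 (32%), PC3 0.2533 (25.33%);  cumulative: 0.4267, 0.7467, 1


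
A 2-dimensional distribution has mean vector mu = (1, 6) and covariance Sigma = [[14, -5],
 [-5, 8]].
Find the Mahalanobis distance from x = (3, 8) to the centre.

Step 1 — centre the observation: (x - mu) = (2, 2).

Step 2 — invert Sigma. det(Sigma) = 14·8 - (-5)² = 87.
  Sigma^{-1} = (1/det) · [[d, -b], [-b, a]] = [[0.092, 0.0575],
 [0.0575, 0.1609]].

Step 3 — form the quadratic (x - mu)^T · Sigma^{-1} · (x - mu):
  Sigma^{-1} · (x - mu) = (0.2989, 0.4368).
  (x - mu)^T · [Sigma^{-1} · (x - mu)] = (2)·(0.2989) + (2)·(0.4368) = 1.4713.

Step 4 — take square root: d = √(1.4713) ≈ 1.213.

d(x, mu) = √(1.4713) ≈ 1.213


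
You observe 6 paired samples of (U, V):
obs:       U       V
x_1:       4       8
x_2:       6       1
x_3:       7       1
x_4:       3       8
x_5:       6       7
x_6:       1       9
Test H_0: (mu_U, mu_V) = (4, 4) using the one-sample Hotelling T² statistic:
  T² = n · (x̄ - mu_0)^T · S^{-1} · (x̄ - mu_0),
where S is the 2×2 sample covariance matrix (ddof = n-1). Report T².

Step 1 — sample mean vector:
  mean(U) = (4 + 6 + 7 + 3 + 6 + 1) / 6 = 27/6 = 4.5
  mean(V) = (8 + 1 + 1 + 8 + 7 + 9) / 6 = 34/6 = 5.6667
  x̄ = (4.5, 5.6667),  deviation x̄ - mu_0 = (4.5, 5.6667) - (4, 4) = (0.5, 1.6667).

Step 2 — sample covariance matrix, S[i,j] = (1/(n-1)) · Σ_k (x_{k,i} - mean_i) · (x_{k,j} - mean_j), divisor n-1 = 5:
  S[U,U] = ((-0.5)·(-0.5) + (1.5)·(1.5) + (2.5)·(2.5) + (-1.5)·(-1.5) + (1.5)·(1.5) + (-3.5)·(-3.5)) / 5 = 25.5/5 = 5.1
  S[U,V] = ((-0.5)·(2.3333) + (1.5)·(-4.6667) + (2.5)·(-4.6667) + (-1.5)·(2.3333) + (1.5)·(1.3333) + (-3.5)·(3.3333)) / 5 = -33/5 = -6.6
  S[V,V] = ((2.3333)·(2.3333) + (-4.6667)·(-4.6667) + (-4.6667)·(-4.6667) + (2.3333)·(2.3333) + (1.3333)·(1.3333) + (3.3333)·(3.3333)) / 5 = 67.3333/5 = 13.4667
  S = [[5.1, -6.6],
 [-6.6, 13.4667]].

Step 3 — invert S. det(S) = 5.1·13.4667 - (-6.6)² = 25.12.
  S^{-1} = (1/det) · [[d, -b], [-b, a]] = [[0.5361, 0.2627],
 [0.2627, 0.203]].

Step 4 — quadratic form (x̄ - mu_0)^T · S^{-1} · (x̄ - mu_0):
  S^{-1} · (x̄ - mu_0) = (0.7059, 0.4697),
  (x̄ - mu_0)^T · [...] = (0.5)·(0.7059) + (1.6667)·(0.4697) = 1.1359.

Step 5 — scale by n: T² = 6 · 1.1359 = 6.8153.

T² ≈ 6.8153


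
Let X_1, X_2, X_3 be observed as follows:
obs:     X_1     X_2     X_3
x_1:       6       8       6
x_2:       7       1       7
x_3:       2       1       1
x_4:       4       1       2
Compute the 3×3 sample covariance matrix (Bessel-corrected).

Step 1 — column means:
  mean(X_1) = (6 + 7 + 2 + 4) / 4 = 19/4 = 4.75
  mean(X_2) = (8 + 1 + 1 + 1) / 4 = 11/4 = 2.75
  mean(X_3) = (6 + 7 + 1 + 2) / 4 = 16/4 = 4

Step 2 — sample covariance S[i,j] = (1/(n-1)) · Σ_k (x_{k,i} - mean_i) · (x_{k,j} - mean_j), with n-1 = 3.
  S[X_1,X_1] = ((1.25)·(1.25) + (2.25)·(2.25) + (-2.75)·(-2.75) + (-0.75)·(-0.75)) / 3 = 14.75/3 = 4.9167
  S[X_1,X_2] = ((1.25)·(5.25) + (2.25)·(-1.75) + (-2.75)·(-1.75) + (-0.75)·(-1.75)) / 3 = 8.75/3 = 2.9167
  S[X_1,X_3] = ((1.25)·(2) + (2.25)·(3) + (-2.75)·(-3) + (-0.75)·(-2)) / 3 = 19/3 = 6.3333
  S[X_2,X_2] = ((5.25)·(5.25) + (-1.75)·(-1.75) + (-1.75)·(-1.75) + (-1.75)·(-1.75)) / 3 = 36.75/3 = 12.25
  S[X_2,X_3] = ((5.25)·(2) + (-1.75)·(3) + (-1.75)·(-3) + (-1.75)·(-2)) / 3 = 14/3 = 4.6667
  S[X_3,X_3] = ((2)·(2) + (3)·(3) + (-3)·(-3) + (-2)·(-2)) / 3 = 26/3 = 8.6667

S is symmetric (S[j,i] = S[i,j]). Assembling:

S = [[4.9167, 2.9167, 6.3333],
 [2.9167, 12.25, 4.6667],
 [6.3333, 4.6667, 8.6667]]


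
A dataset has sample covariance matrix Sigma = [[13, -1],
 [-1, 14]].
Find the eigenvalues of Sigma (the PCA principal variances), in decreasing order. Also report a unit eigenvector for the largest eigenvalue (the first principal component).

Step 1 — characteristic polynomial of 2×2 Sigma:
  det(Sigma - λI) = λ² - trace · λ + det = 0.
  trace = 13 + 14 = 27, det = 13·14 - (-1)² = 181.
Step 2 — discriminant:
  Δ = trace² - 4·det = 729 - 724 = 5.
Step 3 — eigenvalues:
  λ = (trace ± √Δ)/2 = (27 ± 2.2361)/2,
  λ_1 = 14.618,  λ_2 = 12.382.

Step 4 — unit eigenvector for λ_1: solve (Sigma - λ_1 I)v = 0. First row:
  (13 - 14.618)·v_x + (-1)·v_y = 0, i.e. (-1.618)·v_x + (-1)·v_y = 0,
  so v ∝ (b, λ_1 - a) = (-1, 1.618); multiply by -1 so the first entry is positive: u = (1, -1.618).
  ||u|| = √((1)² + (-1.618)²) = √(3.618) ≈ 1.9021,
  v_1 = u/||u|| ≈ (0.5257, -0.8507) (||v_1|| = 1).

λ_1 = 14.618,  λ_2 = 12.382;  v_1 ≈ (0.5257, -0.8507)


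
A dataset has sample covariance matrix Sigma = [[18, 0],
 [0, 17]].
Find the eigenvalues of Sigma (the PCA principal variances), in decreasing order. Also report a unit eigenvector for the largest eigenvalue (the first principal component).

Step 1 — characteristic polynomial of 2×2 Sigma:
  det(Sigma - λI) = λ² - trace · λ + det = 0.
  trace = 18 + 17 = 35, det = 18·17 - (0)² = 306.
Step 2 — discriminant:
  Δ = trace² - 4·det = 1225 - 1224 = 1.
Step 3 — eigenvalues:
  λ = (trace ± √Δ)/2 = (35 ± 1)/2,
  λ_1 = 18,  λ_2 = 17.

Step 4 — unit eigenvector for λ_1: Sigma is diagonal, so its eigenvectors are the coordinate axes. λ_1 = 18 is the diagonal entry on the first coordinate axis, hence
  v_1 = (1, 0) (||v_1|| = 1).

λ_1 = 18,  λ_2 = 17;  v_1 ≈ (1, 0)


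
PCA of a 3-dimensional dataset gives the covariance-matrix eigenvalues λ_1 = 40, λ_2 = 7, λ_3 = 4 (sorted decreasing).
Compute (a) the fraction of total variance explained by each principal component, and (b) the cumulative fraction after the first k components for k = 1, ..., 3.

Step 1 — total variance = trace(Sigma) = Σ λ_i = 40 + 7 + 4 = 51.

Step 2 — fraction explained by component i = λ_i / Σ λ:
  PC1: 40/51 = 0.7843
  PC2: 7/51 = 0.1373
  PC3: 4/51 = 0.0784

Step 3 — cumulative fraction after k components = (λ_1 + ... + λ_k) / Σ λ:
  k = 1: 40/51 = 0.7843
  k = 2: (40 + 7)/51 = 47/51 = 0.9216
  k = 3: (40 + 7 + 4)/51 = 51/51 = 1

Summary (fraction, with percent):

explained: PC1 0.7843 (78.43%), PC2 0.1373 (13.73%), PC3 0.0784 (7.84%);  cumulative: 0.7843, 0.9216, 1


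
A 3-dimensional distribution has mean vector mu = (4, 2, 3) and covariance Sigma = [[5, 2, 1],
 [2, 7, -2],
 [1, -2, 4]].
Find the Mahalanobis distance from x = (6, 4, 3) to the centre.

Step 1 — centre the observation: (x - mu) = (2, 2, 0).

Step 2 — invert Sigma (cofactor / det for 3×3, or solve directly):
  Sigma^{-1} = [[0.2697, -0.1124, -0.1236],
 [-0.1124, 0.2135, 0.1348],
 [-0.1236, 0.1348, 0.3483]].

Step 3 — form the quadratic (x - mu)^T · Sigma^{-1} · (x - mu):
  Sigma^{-1} · (x - mu) = (0.3146, 0.2022, 0.0225).
  (x - mu)^T · [Sigma^{-1} · (x - mu)] = (2)·(0.3146) + (2)·(0.2022) + (0)·(0.0225) = 1.0337.

Step 4 — take square root: d = √(1.0337) ≈ 1.0167.

d(x, mu) = √(1.0337) ≈ 1.0167


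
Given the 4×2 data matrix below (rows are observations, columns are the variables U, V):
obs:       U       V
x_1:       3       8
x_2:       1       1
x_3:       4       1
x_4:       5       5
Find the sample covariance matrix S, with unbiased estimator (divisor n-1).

Step 1 — column means:
  mean(U) = (3 + 1 + 4 + 5) / 4 = 13/4 = 3.25
  mean(V) = (8 + 1 + 1 + 5) / 4 = 15/4 = 3.75

Step 2 — sample covariance S[i,j] = (1/(n-1)) · Σ_k (x_{k,i} - mean_i) · (x_{k,j} - mean_j), with n-1 = 3.
  S[U,U] = ((-0.25)·(-0.25) + (-2.25)·(-2.25) + (0.75)·(0.75) + (1.75)·(1.75)) / 3 = 8.75/3 = 2.9167
  S[U,V] = ((-0.25)·(4.25) + (-2.25)·(-2.75) + (0.75)·(-2.75) + (1.75)·(1.25)) / 3 = 5.25/3 = 1.75
  S[V,V] = ((4.25)·(4.25) + (-2.75)·(-2.75) + (-2.75)·(-2.75) + (1.25)·(1.25)) / 3 = 34.75/3 = 11.5833

S is symmetric (S[j,i] = S[i,j]). Assembling:

S = [[2.9167, 1.75],
 [1.75, 11.5833]]


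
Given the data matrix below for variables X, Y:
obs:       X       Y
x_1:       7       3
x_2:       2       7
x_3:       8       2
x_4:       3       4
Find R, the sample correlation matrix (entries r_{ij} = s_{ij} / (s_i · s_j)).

Step 1 — column means:
  mean(X) = (7 + 2 + 8 + 3) / 4 = 20/4 = 5
  mean(Y) = (3 + 7 + 2 + 4) / 4 = 16/4 = 4

Step 2 — sample variances and covariances s[i,j] = (1/(n-1)) · Σ_k (x_{k,i} - mean_i) · (x_{k,j} - mean_j), with n-1 = 3:
  s[X,X] = ((2)·(2) + (-3)·(-3) + (3)·(3) + (-2)·(-2)) / 3 = 26/3 = 8.6667
  s[X,Y] = ((2)·(-1) + (-3)·(3) + (3)·(-2) + (-2)·(0)) / 3 = -17/3 = -5.6667
  s[Y,Y] = ((-1)·(-1) + (3)·(3) + (-2)·(-2) + (0)·(0)) / 3 = 14/3 = 4.6667
  Sample standard deviations s_i = √(s[i,i]):
  s(X) = √(8.6667) = 2.9439
  s(Y) = √(4.6667) = 2.1602

Step 3 — r_{ij} = s_{ij} / (s_i · s_j):
  r[X,X] = 1 (diagonal).
  r[X,Y] = -5.6667 / (2.9439 · 2.1602) = -5.6667 / 6.3596 = -0.891
  r[Y,Y] = 1 (diagonal).

R is symmetric with unit diagonal. Assembling:

R = [[1, -0.891],
 [-0.891, 1]]


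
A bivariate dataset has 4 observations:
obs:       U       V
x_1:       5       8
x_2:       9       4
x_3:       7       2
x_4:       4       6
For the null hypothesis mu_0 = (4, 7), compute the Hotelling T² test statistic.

Step 1 — sample mean vector:
  mean(U) = (5 + 9 + 7 + 4) / 4 = 25/4 = 6.25
  mean(V) = (8 + 4 + 2 + 6) / 4 = 20/4 = 5
  x̄ = (6.25, 5),  deviation x̄ - mu_0 = (6.25, 5) - (4, 7) = (2.25, -2).

Step 2 — sample covariance matrix, S[i,j] = (1/(n-1)) · Σ_k (x_{k,i} - mean_i) · (x_{k,j} - mean_j), divisor n-1 = 3:
  S[U,U] = ((-1.25)·(-1.25) + (2.75)·(2.75) + (0.75)·(0.75) + (-2.25)·(-2.25)) / 3 = 14.75/3 = 4.9167
  S[U,V] = ((-1.25)·(3) + (2.75)·(-1) + (0.75)·(-3) + (-2.25)·(1)) / 3 = -11/3 = -3.6667
  S[V,V] = ((3)·(3) + (-1)·(-1) + (-3)·(-3) + (1)·(1)) / 3 = 20/3 = 6.6667
  S = [[4.9167, -3.6667],
 [-3.6667, 6.6667]].

Step 3 — invert S. det(S) = 4.9167·6.6667 - (-3.6667)² = 19.3333.
  S^{-1} = (1/det) · [[d, -b], [-b, a]] = [[0.3448, 0.1897],
 [0.1897, 0.2543]].

Step 4 — quadratic form (x̄ - mu_0)^T · S^{-1} · (x̄ - mu_0):
  S^{-1} · (x̄ - mu_0) = (0.3966, -0.0819),
  (x̄ - mu_0)^T · [...] = (2.25)·(0.3966) + (-2)·(-0.0819) = 1.056.

Step 5 — scale by n: T² = 4 · 1.056 = 4.2241.

T² ≈ 4.2241


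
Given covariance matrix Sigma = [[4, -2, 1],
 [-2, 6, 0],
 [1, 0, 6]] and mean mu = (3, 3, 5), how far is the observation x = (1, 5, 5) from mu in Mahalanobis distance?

Step 1 — centre the observation: (x - mu) = (-2, 2, 0).

Step 2 — invert Sigma (cofactor / det for 3×3, or solve directly):
  Sigma^{-1} = [[0.3158, 0.1053, -0.0526],
 [0.1053, 0.2018, -0.0175],
 [-0.0526, -0.0175, 0.1754]].

Step 3 — form the quadratic (x - mu)^T · Sigma^{-1} · (x - mu):
  Sigma^{-1} · (x - mu) = (-0.4211, 0.193, 0.0702).
  (x - mu)^T · [Sigma^{-1} · (x - mu)] = (-2)·(-0.4211) + (2)·(0.193) + (0)·(0.0702) = 1.2281.

Step 4 — take square root: d = √(1.2281) ≈ 1.1082.

d(x, mu) = √(1.2281) ≈ 1.1082


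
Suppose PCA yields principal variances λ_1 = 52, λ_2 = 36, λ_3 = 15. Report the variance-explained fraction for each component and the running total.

Step 1 — total variance = trace(Sigma) = Σ λ_i = 52 + 36 + 15 = 103.

Step 2 — fraction explained by component i = λ_i / Σ λ:
  PC1: 52/103 = 0.5049
  PC2: 36/103 = 0.3495
  PC3: 15/103 = 0.1456

Step 3 — cumulative fraction after k components = (λ_1 + ... + λ_k) / Σ λ:
  k = 1: 52/103 = 0.5049
  k = 2: (52 + 36)/103 = 88/103 = 0.8544
  k = 3: (52 + 36 + 15)/103 = 103/103 = 1

Summary (fraction, with percent):

explained: PC1 0.5049 (50.49%), PC2 0.3495 (34.95%), PC3 0.1456 (14.56%);  cumulative: 0.5049, 0.8544, 1


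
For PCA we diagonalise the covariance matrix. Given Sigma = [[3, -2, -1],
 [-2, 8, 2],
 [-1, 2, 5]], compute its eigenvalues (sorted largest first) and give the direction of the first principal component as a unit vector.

Step 1 — characteristic polynomial p(λ) = det(λI - Sigma) = λ³ - tr·λ² + c_1·λ - det, where tr = trace, c_1 = sum of the principal 2×2 minors, det = det(Sigma):
  tr = 3 + 8 + 5 = 16,
  c_1 = (3·8 - (-2)²) + (3·5 - (-1)²) + (8·5 - (2)²) = 20 + 14 + 36 = 70,
  det = 3·(8·5 - (2)²) - (-2)·((-2)·5 - (2)·(-1)) + (-1)·((-2)·(2) - 8·(-1)) = 3·(36) - (-2)·(-8) + (-1)·(4) = 88.
  So p(λ) = λ³ - 16λ² + 70λ - 88.
Step 2 — look for an integer root (rational root theorem: any rational root is an integer divisor of 88). Testing λ = 4:
  p(4) = 64 - 256 + 280 - 88 = 0  ✓
  Dividing out (λ - 4): p(λ) = (λ - 4)(λ² - 12λ + 22).
Step 3 — remaining eigenvalues from the quadratic λ² - 12λ + 22 = 0:
  Δ = 12² - 4·22 = 144 - 88 = 56,  λ = (12 ± √56)/2 = (12 ± 7.4833)/2 ≈ 9.7417 or 2.2583.
  Sorted: λ_1 = 9.7417,  λ_2 = 4,  λ_3 = 2.2583  (check: sum = 16 = tr ✓).

Step 4 — unit eigenvector for λ_1 ≈ 9.7417: v spans the null space of (Sigma - λ_1 I), whose rows are
  r_1 = (-6.7417, -2, -1),  r_2 = (-2, -1.7417, 2),  r_3 = (-1, 2, -4.7417).
  v is orthogonal to every row, so take v ∝ r_1 × r_2 = ((-2)·(2) - (-1)·(-1.7417), (-1)·(-2) - (-6.7417)·(2), (-6.7417)·(-1.7417) - (-2)·(-2)) ≈ (-5.7417, 15.4833, 7.7417).
  Rescale (multiply by -1 so the first nonzero entry is positive): u = (5.7417, -15.4833, -7.7417).
  ||u|| = √((5.7417)² + (-15.4833)² + (-7.7417)²) = √(332.6329) ≈ 18.2382,  v_1 = u/||u|| ≈ (0.3148, -0.8489, -0.4245) (||v_1|| = 1).

λ_1 = 9.7417,  λ_2 = 4,  λ_3 = 2.2583;  v_1 ≈ (0.3148, -0.8489, -0.4245)


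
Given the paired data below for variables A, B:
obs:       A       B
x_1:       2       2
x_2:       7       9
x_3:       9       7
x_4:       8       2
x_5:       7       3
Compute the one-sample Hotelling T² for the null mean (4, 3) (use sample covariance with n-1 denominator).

Step 1 — sample mean vector:
  mean(A) = (2 + 7 + 9 + 8 + 7) / 5 = 33/5 = 6.6
  mean(B) = (2 + 9 + 7 + 2 + 3) / 5 = 23/5 = 4.6
  x̄ = (6.6, 4.6),  deviation x̄ - mu_0 = (6.6, 4.6) - (4, 3) = (2.6, 1.6).

Step 2 — sample covariance matrix, S[i,j] = (1/(n-1)) · Σ_k (x_{k,i} - mean_i) · (x_{k,j} - mean_j), divisor n-1 = 4:
  S[A,A] = ((-4.6)·(-4.6) + (0.4)·(0.4) + (2.4)·(2.4) + (1.4)·(1.4) + (0.4)·(0.4)) / 4 = 29.2/4 = 7.3
  S[A,B] = ((-4.6)·(-2.6) + (0.4)·(4.4) + (2.4)·(2.4) + (1.4)·(-2.6) + (0.4)·(-1.6)) / 4 = 15.2/4 = 3.8
  S[B,B] = ((-2.6)·(-2.6) + (4.4)·(4.4) + (2.4)·(2.4) + (-2.6)·(-2.6) + (-1.6)·(-1.6)) / 4 = 41.2/4 = 10.3
  S = [[7.3, 3.8],
 [3.8, 10.3]].

Step 3 — invert S. det(S) = 7.3·10.3 - (3.8)² = 60.75.
  S^{-1} = (1/det) · [[d, -b], [-b, a]] = [[0.1695, -0.0626],
 [-0.0626, 0.1202]].

Step 4 — quadratic form (x̄ - mu_0)^T · S^{-1} · (x̄ - mu_0):
  S^{-1} · (x̄ - mu_0) = (0.3407, 0.0296),
  (x̄ - mu_0)^T · [...] = (2.6)·(0.3407) + (1.6)·(0.0296) = 0.9333.

Step 5 — scale by n: T² = 5 · 0.9333 = 4.6667.

T² ≈ 4.6667


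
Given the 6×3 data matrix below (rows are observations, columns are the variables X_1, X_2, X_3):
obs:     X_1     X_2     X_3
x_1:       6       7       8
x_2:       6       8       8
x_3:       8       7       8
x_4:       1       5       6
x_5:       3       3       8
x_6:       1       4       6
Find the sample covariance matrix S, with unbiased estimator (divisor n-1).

Step 1 — column means:
  mean(X_1) = (6 + 6 + 8 + 1 + 3 + 1) / 6 = 25/6 = 4.1667
  mean(X_2) = (7 + 8 + 7 + 5 + 3 + 4) / 6 = 34/6 = 5.6667
  mean(X_3) = (8 + 8 + 8 + 6 + 8 + 6) / 6 = 44/6 = 7.3333

Step 2 — sample covariance S[i,j] = (1/(n-1)) · Σ_k (x_{k,i} - mean_i) · (x_{k,j} - mean_j), with n-1 = 5.
  S[X_1,X_1] = ((1.8333)·(1.8333) + (1.8333)·(1.8333) + (3.8333)·(3.8333) + (-3.1667)·(-3.1667) + (-1.1667)·(-1.1667) + (-3.1667)·(-3.1667)) / 5 = 42.8333/5 = 8.5667
  S[X_1,X_2] = ((1.8333)·(1.3333) + (1.8333)·(2.3333) + (3.8333)·(1.3333) + (-3.1667)·(-0.6667) + (-1.1667)·(-2.6667) + (-3.1667)·(-1.6667)) / 5 = 22.3333/5 = 4.4667
  S[X_1,X_3] = ((1.8333)·(0.6667) + (1.8333)·(0.6667) + (3.8333)·(0.6667) + (-3.1667)·(-1.3333) + (-1.1667)·(0.6667) + (-3.1667)·(-1.3333)) / 5 = 12.6667/5 = 2.5333
  S[X_2,X_2] = ((1.3333)·(1.3333) + (2.3333)·(2.3333) + (1.3333)·(1.3333) + (-0.6667)·(-0.6667) + (-2.6667)·(-2.6667) + (-1.6667)·(-1.6667)) / 5 = 19.3333/5 = 3.8667
  S[X_2,X_3] = ((1.3333)·(0.6667) + (2.3333)·(0.6667) + (1.3333)·(0.6667) + (-0.6667)·(-1.3333) + (-2.6667)·(0.6667) + (-1.6667)·(-1.3333)) / 5 = 4.6667/5 = 0.9333
  S[X_3,X_3] = ((0.6667)·(0.6667) + (0.6667)·(0.6667) + (0.6667)·(0.6667) + (-1.3333)·(-1.3333) + (0.6667)·(0.6667) + (-1.3333)·(-1.3333)) / 5 = 5.3333/5 = 1.0667

S is symmetric (S[j,i] = S[i,j]). Assembling:

S = [[8.5667, 4.4667, 2.5333],
 [4.4667, 3.8667, 0.9333],
 [2.5333, 0.9333, 1.0667]]


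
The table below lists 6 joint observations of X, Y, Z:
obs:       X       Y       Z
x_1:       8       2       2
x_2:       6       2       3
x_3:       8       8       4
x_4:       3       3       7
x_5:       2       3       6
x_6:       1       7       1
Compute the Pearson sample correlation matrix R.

Step 1 — column means:
  mean(X) = (8 + 6 + 8 + 3 + 2 + 1) / 6 = 28/6 = 4.6667
  mean(Y) = (2 + 2 + 8 + 3 + 3 + 7) / 6 = 25/6 = 4.1667
  mean(Z) = (2 + 3 + 4 + 7 + 6 + 1) / 6 = 23/6 = 3.8333

Step 2 — sample variances and covariances s[i,j] = (1/(n-1)) · Σ_k (x_{k,i} - mean_i) · (x_{k,j} - mean_j), with n-1 = 5:
  s[X,X] = ((3.3333)·(3.3333) + (1.3333)·(1.3333) + (3.3333)·(3.3333) + (-1.6667)·(-1.6667) + (-2.6667)·(-2.6667) + (-3.6667)·(-3.6667)) / 5 = 47.3333/5 = 9.4667
  s[X,Y] = ((3.3333)·(-2.1667) + (1.3333)·(-2.1667) + (3.3333)·(3.8333) + (-1.6667)·(-1.1667) + (-2.6667)·(-1.1667) + (-3.6667)·(2.8333)) / 5 = -2.6667/5 = -0.5333
  s[X,Z] = ((3.3333)·(-1.8333) + (1.3333)·(-0.8333) + (3.3333)·(0.1667) + (-1.6667)·(3.1667) + (-2.6667)·(2.1667) + (-3.6667)·(-2.8333)) / 5 = -7.3333/5 = -1.4667
  s[Y,Y] = ((-2.1667)·(-2.1667) + (-2.1667)·(-2.1667) + (3.8333)·(3.8333) + (-1.1667)·(-1.1667) + (-1.1667)·(-1.1667) + (2.8333)·(2.8333)) / 5 = 34.8333/5 = 6.9667
  s[Y,Z] = ((-2.1667)·(-1.8333) + (-2.1667)·(-0.8333) + (3.8333)·(0.1667) + (-1.1667)·(3.1667) + (-1.1667)·(2.1667) + (2.8333)·(-2.8333)) / 5 = -7.8333/5 = -1.5667
  s[Z,Z] = ((-1.8333)·(-1.8333) + (-0.8333)·(-0.8333) + (0.1667)·(0.1667) + (3.1667)·(3.1667) + (2.1667)·(2.1667) + (-2.8333)·(-2.8333)) / 5 = 26.8333/5 = 5.3667
  Sample standard deviations s_i = √(s[i,i]):
  s(X) = √(9.4667) = 3.0768
  s(Y) = √(6.9667) = 2.6394
  s(Z) = √(5.3667) = 2.3166

Step 3 — r_{ij} = s_{ij} / (s_i · s_j):
  r[X,X] = 1 (diagonal).
  r[X,Y] = -0.5333 / (3.0768 · 2.6394) = -0.5333 / 8.121 = -0.0657
  r[X,Z] = -1.4667 / (3.0768 · 2.3166) = -1.4667 / 7.1277 = -0.2058
  r[Y,Y] = 1 (diagonal).
  r[Y,Z] = -1.5667 / (2.6394 · 2.3166) = -1.5667 / 6.1146 = -0.2562
  r[Z,Z] = 1 (diagonal).

R is symmetric with unit diagonal. Assembling:

R = [[1, -0.0657, -0.2058],
 [-0.0657, 1, -0.2562],
 [-0.2058, -0.2562, 1]]


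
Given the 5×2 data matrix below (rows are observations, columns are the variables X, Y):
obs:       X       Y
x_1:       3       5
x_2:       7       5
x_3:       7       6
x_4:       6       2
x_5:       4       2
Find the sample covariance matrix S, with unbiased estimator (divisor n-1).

Step 1 — column means:
  mean(X) = (3 + 7 + 7 + 6 + 4) / 5 = 27/5 = 5.4
  mean(Y) = (5 + 5 + 6 + 2 + 2) / 5 = 20/5 = 4

Step 2 — sample covariance S[i,j] = (1/(n-1)) · Σ_k (x_{k,i} - mean_i) · (x_{k,j} - mean_j), with n-1 = 4.
  S[X,X] = ((-2.4)·(-2.4) + (1.6)·(1.6) + (1.6)·(1.6) + (0.6)·(0.6) + (-1.4)·(-1.4)) / 4 = 13.2/4 = 3.3
  S[X,Y] = ((-2.4)·(1) + (1.6)·(1) + (1.6)·(2) + (0.6)·(-2) + (-1.4)·(-2)) / 4 = 4/4 = 1
  S[Y,Y] = ((1)·(1) + (1)·(1) + (2)·(2) + (-2)·(-2) + (-2)·(-2)) / 4 = 14/4 = 3.5

S is symmetric (S[j,i] = S[i,j]). Assembling:

S = [[3.3, 1],
 [1, 3.5]]


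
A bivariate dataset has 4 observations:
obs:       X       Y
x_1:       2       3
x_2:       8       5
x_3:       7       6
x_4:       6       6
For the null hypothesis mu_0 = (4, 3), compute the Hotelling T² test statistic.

Step 1 — sample mean vector:
  mean(X) = (2 + 8 + 7 + 6) / 4 = 23/4 = 5.75
  mean(Y) = (3 + 5 + 6 + 6) / 4 = 20/4 = 5
  x̄ = (5.75, 5),  deviation x̄ - mu_0 = (5.75, 5) - (4, 3) = (1.75, 2).

Step 2 — sample covariance matrix, S[i,j] = (1/(n-1)) · Σ_k (x_{k,i} - mean_i) · (x_{k,j} - mean_j), divisor n-1 = 3:
  S[X,X] = ((-3.75)·(-3.75) + (2.25)·(2.25) + (1.25)·(1.25) + (0.25)·(0.25)) / 3 = 20.75/3 = 6.9167
  S[X,Y] = ((-3.75)·(-2) + (2.25)·(0) + (1.25)·(1) + (0.25)·(1)) / 3 = 9/3 = 3
  S[Y,Y] = ((-2)·(-2) + (0)·(0) + (1)·(1) + (1)·(1)) / 3 = 6/3 = 2
  S = [[6.9167, 3],
 [3, 2]].

Step 3 — invert S. det(S) = 6.9167·2 - (3)² = 4.8333.
  S^{-1} = (1/det) · [[d, -b], [-b, a]] = [[0.4138, -0.6207],
 [-0.6207, 1.431]].

Step 4 — quadratic form (x̄ - mu_0)^T · S^{-1} · (x̄ - mu_0):
  S^{-1} · (x̄ - mu_0) = (-0.5172, 1.7759),
  (x̄ - mu_0)^T · [...] = (1.75)·(-0.5172) + (2)·(1.7759) = 2.6466.

Step 5 — scale by n: T² = 4 · 2.6466 = 10.5862.

T² ≈ 10.5862


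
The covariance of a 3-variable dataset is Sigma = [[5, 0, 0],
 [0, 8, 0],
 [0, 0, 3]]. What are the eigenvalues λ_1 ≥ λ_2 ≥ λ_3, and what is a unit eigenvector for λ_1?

Step 1 — characteristic polynomial p(λ) = det(λI - Sigma) = λ³ - tr·λ² + c_1·λ - det, where tr = trace, c_1 = sum of the principal 2×2 minors, det = det(Sigma):
  tr = 5 + 8 + 3 = 16,
  c_1 = (5·8 - (0)²) + (5·3 - (0)²) + (8·3 - (0)²) = 40 + 15 + 24 = 79,
  det = 5·(8·3 - (0)²) - (0)·((0)·3 - (0)·(0)) + (0)·((0)·(0) - 8·(0)) = 5·(24) - (0)·(0) + (0)·(0) = 120.
  So p(λ) = λ³ - 16λ² + 79λ - 120.
Step 2 — look for an integer root (rational root theorem: any rational root is an integer divisor of 120). Testing λ = 3:
  p(3) = 27 - 144 + 237 - 120 = 0  ✓
  Dividing out (λ - 3): p(λ) = (λ - 3)(λ² - 13λ + 40).
Step 3 — remaining eigenvalues from the quadratic λ² - 13λ + 40 = 0:
  Δ = 13² - 4·40 = 169 - 160 = 9,  λ = (13 ± √9)/2 = (13 ± 3)/2 = 8 or 5.
  Sorted: λ_1 = 8,  λ_2 = 5,  λ_3 = 3  (check: sum = 16 = tr ✓).

Step 4 — unit eigenvector for λ_1 = 8: v spans the null space of (Sigma - λ_1 I), whose rows are
  r_1 = (-3, 0, 0),  r_2 = (0, 0, 0),  r_3 = (0, 0, -5).
  v is orthogonal to every row, so take v ∝ r_1 × r_3 = ((0)·(-5) - (0)·(0), (0)·(0) - (-3)·(-5), (-3)·(0) - (0)·(0)) = (0, -15, 0).
  Rescale (divide by 15; multiply by -1 so the first nonzero entry is positive): u = (0, 1, 0).
  ||u|| = √((0)² + (1)² + (0)²) = √(1) = 1,  v_1 = u/||u|| ≈ (0, 1, 0) (||v_1|| = 1).

λ_1 = 8,  λ_2 = 5,  λ_3 = 3;  v_1 ≈ (0, 1, 0)


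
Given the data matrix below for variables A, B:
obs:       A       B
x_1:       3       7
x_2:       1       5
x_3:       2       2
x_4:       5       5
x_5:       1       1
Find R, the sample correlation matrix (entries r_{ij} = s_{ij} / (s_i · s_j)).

Step 1 — column means:
  mean(A) = (3 + 1 + 2 + 5 + 1) / 5 = 12/5 = 2.4
  mean(B) = (7 + 5 + 2 + 5 + 1) / 5 = 20/5 = 4

Step 2 — sample variances and covariances s[i,j] = (1/(n-1)) · Σ_k (x_{k,i} - mean_i) · (x_{k,j} - mean_j), with n-1 = 4:
  s[A,A] = ((0.6)·(0.6) + (-1.4)·(-1.4) + (-0.4)·(-0.4) + (2.6)·(2.6) + (-1.4)·(-1.4)) / 4 = 11.2/4 = 2.8
  s[A,B] = ((0.6)·(3) + (-1.4)·(1) + (-0.4)·(-2) + (2.6)·(1) + (-1.4)·(-3)) / 4 = 8/4 = 2
  s[B,B] = ((3)·(3) + (1)·(1) + (-2)·(-2) + (1)·(1) + (-3)·(-3)) / 4 = 24/4 = 6
  Sample standard deviations s_i = √(s[i,i]):
  s(A) = √(2.8) = 1.6733
  s(B) = √(6) = 2.4495

Step 3 — r_{ij} = s_{ij} / (s_i · s_j):
  r[A,A] = 1 (diagonal).
  r[A,B] = 2 / (1.6733 · 2.4495) = 2 / 4.0988 = 0.488
  r[B,B] = 1 (diagonal).

R is symmetric with unit diagonal. Assembling:

R = [[1, 0.488],
 [0.488, 1]]


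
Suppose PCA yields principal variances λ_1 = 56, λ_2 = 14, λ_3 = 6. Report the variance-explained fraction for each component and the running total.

Step 1 — total variance = trace(Sigma) = Σ λ_i = 56 + 14 + 6 = 76.

Step 2 — fraction explained by component i = λ_i / Σ λ:
  PC1: 56/76 = 0.7368
  PC2: 14/76 = 0.1842
  PC3: 6/76 = 0.0789

Step 3 — cumulative fraction after k components = (λ_1 + ... + λ_k) / Σ λ:
  k = 1: 56/76 = 0.7368
  k = 2: (56 + 14)/76 = 70/76 = 0.9211
  k = 3: (56 + 14 + 6)/76 = 76/76 = 1

Summary (fraction, with percent):

explained: PC1 0.7368 (73.68%), PC2 0.1842 (18.42%), PC3 0.0789 (7.89%);  cumulative: 0.7368, 0.9211, 1


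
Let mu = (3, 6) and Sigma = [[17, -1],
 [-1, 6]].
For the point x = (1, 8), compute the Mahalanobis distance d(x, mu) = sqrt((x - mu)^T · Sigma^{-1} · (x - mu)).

Step 1 — centre the observation: (x - mu) = (-2, 2).

Step 2 — invert Sigma. det(Sigma) = 17·6 - (-1)² = 101.
  Sigma^{-1} = (1/det) · [[d, -b], [-b, a]] = [[0.0594, 0.0099],
 [0.0099, 0.1683]].

Step 3 — form the quadratic (x - mu)^T · Sigma^{-1} · (x - mu):
  Sigma^{-1} · (x - mu) = (-0.099, 0.3168).
  (x - mu)^T · [Sigma^{-1} · (x - mu)] = (-2)·(-0.099) + (2)·(0.3168) = 0.8317.

Step 4 — take square root: d = √(0.8317) ≈ 0.912.

d(x, mu) = √(0.8317) ≈ 0.912


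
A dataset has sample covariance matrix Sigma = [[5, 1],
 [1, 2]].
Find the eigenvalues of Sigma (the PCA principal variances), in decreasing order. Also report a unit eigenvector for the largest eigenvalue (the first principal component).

Step 1 — characteristic polynomial of 2×2 Sigma:
  det(Sigma - λI) = λ² - trace · λ + det = 0.
  trace = 5 + 2 = 7, det = 5·2 - (1)² = 9.
Step 2 — discriminant:
  Δ = trace² - 4·det = 49 - 36 = 13.
Step 3 — eigenvalues:
  λ = (trace ± √Δ)/2 = (7 ± 3.6056)/2,
  λ_1 = 5.3028,  λ_2 = 1.6972.

Step 4 — unit eigenvector for λ_1: solve (Sigma - λ_1 I)v = 0. First row:
  (5 - 5.3028)·v_x + (1)·v_y = 0, i.e. (-0.3028)·v_x + (1)·v_y = 0,
  so v ∝ (b, λ_1 - a) = (1, 0.3028) = u.
  ||u|| = √((1)² + (0.3028)²) = √(1.0917) ≈ 1.0448,
  v_1 = u/||u|| ≈ (0.9571, 0.2898) (||v_1|| = 1).

λ_1 = 5.3028,  λ_2 = 1.6972;  v_1 ≈ (0.9571, 0.2898)


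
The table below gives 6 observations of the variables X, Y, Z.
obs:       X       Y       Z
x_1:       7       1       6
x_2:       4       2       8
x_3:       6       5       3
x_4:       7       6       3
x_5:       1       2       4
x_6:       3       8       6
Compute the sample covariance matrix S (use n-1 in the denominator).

Step 1 — column means:
  mean(X) = (7 + 4 + 6 + 7 + 1 + 3) / 6 = 28/6 = 4.6667
  mean(Y) = (1 + 2 + 5 + 6 + 2 + 8) / 6 = 24/6 = 4
  mean(Z) = (6 + 8 + 3 + 3 + 4 + 6) / 6 = 30/6 = 5

Step 2 — sample covariance S[i,j] = (1/(n-1)) · Σ_k (x_{k,i} - mean_i) · (x_{k,j} - mean_j), with n-1 = 5.
  S[X,X] = ((2.3333)·(2.3333) + (-0.6667)·(-0.6667) + (1.3333)·(1.3333) + (2.3333)·(2.3333) + (-3.6667)·(-3.6667) + (-1.6667)·(-1.6667)) / 5 = 29.3333/5 = 5.8667
  S[X,Y] = ((2.3333)·(-3) + (-0.6667)·(-2) + (1.3333)·(1) + (2.3333)·(2) + (-3.6667)·(-2) + (-1.6667)·(4)) / 5 = 1/5 = 0.2
  S[X,Z] = ((2.3333)·(1) + (-0.6667)·(3) + (1.3333)·(-2) + (2.3333)·(-2) + (-3.6667)·(-1) + (-1.6667)·(1)) / 5 = -5/5 = -1
  S[Y,Y] = ((-3)·(-3) + (-2)·(-2) + (1)·(1) + (2)·(2) + (-2)·(-2) + (4)·(4)) / 5 = 38/5 = 7.6
  S[Y,Z] = ((-3)·(1) + (-2)·(3) + (1)·(-2) + (2)·(-2) + (-2)·(-1) + (4)·(1)) / 5 = -9/5 = -1.8
  S[Z,Z] = ((1)·(1) + (3)·(3) + (-2)·(-2) + (-2)·(-2) + (-1)·(-1) + (1)·(1)) / 5 = 20/5 = 4

S is symmetric (S[j,i] = S[i,j]). Assembling:

S = [[5.8667, 0.2, -1],
 [0.2, 7.6, -1.8],
 [-1, -1.8, 4]]


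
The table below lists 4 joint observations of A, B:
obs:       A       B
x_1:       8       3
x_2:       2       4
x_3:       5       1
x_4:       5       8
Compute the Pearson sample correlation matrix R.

Step 1 — column means:
  mean(A) = (8 + 2 + 5 + 5) / 4 = 20/4 = 5
  mean(B) = (3 + 4 + 1 + 8) / 4 = 16/4 = 4

Step 2 — sample variances and covariances s[i,j] = (1/(n-1)) · Σ_k (x_{k,i} - mean_i) · (x_{k,j} - mean_j), with n-1 = 3:
  s[A,A] = ((3)·(3) + (-3)·(-3) + (0)·(0) + (0)·(0)) / 3 = 18/3 = 6
  s[A,B] = ((3)·(-1) + (-3)·(0) + (0)·(-3) + (0)·(4)) / 3 = -3/3 = -1
  s[B,B] = ((-1)·(-1) + (0)·(0) + (-3)·(-3) + (4)·(4)) / 3 = 26/3 = 8.6667
  Sample standard deviations s_i = √(s[i,i]):
  s(A) = √(6) = 2.4495
  s(B) = √(8.6667) = 2.9439

Step 3 — r_{ij} = s_{ij} / (s_i · s_j):
  r[A,A] = 1 (diagonal).
  r[A,B] = -1 / (2.4495 · 2.9439) = -1 / 7.2111 = -0.1387
  r[B,B] = 1 (diagonal).

R is symmetric with unit diagonal. Assembling:

R = [[1, -0.1387],
 [-0.1387, 1]]
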